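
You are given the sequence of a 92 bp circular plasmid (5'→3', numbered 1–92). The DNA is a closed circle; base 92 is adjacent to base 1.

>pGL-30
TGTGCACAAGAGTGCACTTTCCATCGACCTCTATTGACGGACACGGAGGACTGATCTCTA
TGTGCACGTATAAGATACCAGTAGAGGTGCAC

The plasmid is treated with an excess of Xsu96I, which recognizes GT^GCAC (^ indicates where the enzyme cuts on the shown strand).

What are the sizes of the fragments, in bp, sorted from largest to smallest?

50, 25, 10, 7 bp

Xsu96I sites (GTGCAC) start at positions 2, 12, 62, 87.
Xsu96I cuts after base 2 of each site, so after positions 3, 13, 63, 88.
Circular molecule, 4 cuts → 4 fragments:
  4–13 → 10 bp
  14–63 → 50 bp
  64–88 → 25 bp
  89–92 then 1–3 → 4 + 3 = 7 bp
Sorted largest to smallest: 50, 25, 10, 7 bp.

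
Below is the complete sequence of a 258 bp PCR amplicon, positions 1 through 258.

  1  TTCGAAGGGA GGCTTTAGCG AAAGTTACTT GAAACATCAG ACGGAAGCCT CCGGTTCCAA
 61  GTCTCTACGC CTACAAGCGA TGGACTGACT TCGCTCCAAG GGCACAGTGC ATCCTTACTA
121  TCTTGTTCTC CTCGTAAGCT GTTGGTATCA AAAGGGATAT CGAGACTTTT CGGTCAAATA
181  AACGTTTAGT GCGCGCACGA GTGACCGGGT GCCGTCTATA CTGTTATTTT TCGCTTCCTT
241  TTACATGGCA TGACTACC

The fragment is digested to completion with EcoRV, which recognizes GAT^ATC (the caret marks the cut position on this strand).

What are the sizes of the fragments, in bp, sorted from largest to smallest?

The EcoRV site (GATATC) starts at position 156.
EcoRV cuts after base 3 of each site, so after position 158.
Linear molecule, 1 cut → 2 fragments:
  1–158 → 158 bp
  159–258 → 100 bp
Sorted largest to smallest: 158, 100 bp.

158, 100 bp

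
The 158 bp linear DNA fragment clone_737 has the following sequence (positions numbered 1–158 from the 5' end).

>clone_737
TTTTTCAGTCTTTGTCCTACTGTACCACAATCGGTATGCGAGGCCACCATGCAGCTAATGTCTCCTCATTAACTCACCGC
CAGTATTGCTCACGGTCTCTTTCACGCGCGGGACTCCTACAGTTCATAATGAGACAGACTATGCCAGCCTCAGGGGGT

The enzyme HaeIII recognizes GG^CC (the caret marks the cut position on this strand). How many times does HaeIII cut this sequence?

1

GGCC occurs starting at position 42.
HaeIII cuts at 1 site.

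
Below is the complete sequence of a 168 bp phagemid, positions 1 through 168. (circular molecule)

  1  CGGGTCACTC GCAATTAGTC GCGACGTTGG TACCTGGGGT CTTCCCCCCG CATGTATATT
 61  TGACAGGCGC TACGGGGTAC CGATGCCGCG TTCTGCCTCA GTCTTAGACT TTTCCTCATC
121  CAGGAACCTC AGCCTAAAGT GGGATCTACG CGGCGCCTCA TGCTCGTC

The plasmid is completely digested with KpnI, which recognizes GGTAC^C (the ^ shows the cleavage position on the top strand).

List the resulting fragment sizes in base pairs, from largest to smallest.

KpnI sites (GGTACC) start at positions 29, 76.
KpnI cuts after base 5 of each site (before the last base), so after positions 33, 80.
Circular molecule, 2 cuts → 2 fragments:
  34–80 → 47 bp
  81–168 then 1–33 → 88 + 33 = 121 bp
Sorted largest to smallest: 121, 47 bp.

121, 47 bp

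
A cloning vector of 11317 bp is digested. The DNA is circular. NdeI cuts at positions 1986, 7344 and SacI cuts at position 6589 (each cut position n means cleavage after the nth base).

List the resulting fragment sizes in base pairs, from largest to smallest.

Combined cut positions (sorted): 1986, 6589, 7344.
Circular molecule, 3 cuts → 3 fragments:
  6589 − 1986 = 4603 bp
  7344 − 6589 = 755 bp
  wrap: 11317 − 7344 + 1986 = 5959 bp
Sorted largest to smallest: 5959, 4603, 755 bp.

5959, 4603, 755 bp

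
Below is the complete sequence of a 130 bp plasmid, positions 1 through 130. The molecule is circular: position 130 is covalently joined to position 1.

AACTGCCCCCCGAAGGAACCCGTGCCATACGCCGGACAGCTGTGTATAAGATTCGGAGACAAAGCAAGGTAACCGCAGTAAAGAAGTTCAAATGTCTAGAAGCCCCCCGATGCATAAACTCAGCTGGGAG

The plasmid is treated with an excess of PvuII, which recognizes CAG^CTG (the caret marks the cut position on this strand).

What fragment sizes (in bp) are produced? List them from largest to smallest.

PvuII sites (CAGCTG) start at positions 37, 121.
PvuII cuts after base 3 of each site, so after positions 39, 123.
Circular molecule, 2 cuts → 2 fragments:
  40–123 → 84 bp
  124–130 then 1–39 → 7 + 39 = 46 bp
Sorted largest to smallest: 84, 46 bp.

84, 46 bp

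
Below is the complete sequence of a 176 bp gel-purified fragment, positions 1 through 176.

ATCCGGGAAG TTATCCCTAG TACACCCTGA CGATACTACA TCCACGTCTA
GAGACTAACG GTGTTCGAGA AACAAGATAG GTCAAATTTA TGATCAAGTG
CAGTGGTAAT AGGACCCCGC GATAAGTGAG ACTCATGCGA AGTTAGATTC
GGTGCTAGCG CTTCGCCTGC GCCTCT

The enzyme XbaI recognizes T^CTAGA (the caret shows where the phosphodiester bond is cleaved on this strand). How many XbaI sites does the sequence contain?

TCTAGA occurs starting at position 47.
XbaI cuts at 1 site.

1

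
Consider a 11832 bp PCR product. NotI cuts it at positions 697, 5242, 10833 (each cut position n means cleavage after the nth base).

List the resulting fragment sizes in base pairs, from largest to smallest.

Linear molecule, 3 cuts → 4 fragments:
  697 − 0 = 697 bp
  5242 − 697 = 4545 bp
  10833 − 5242 = 5591 bp
  11832 − 10833 = 999 bp
Sorted largest to smallest: 5591, 4545, 999, 697 bp.

5591, 4545, 999, 697 bp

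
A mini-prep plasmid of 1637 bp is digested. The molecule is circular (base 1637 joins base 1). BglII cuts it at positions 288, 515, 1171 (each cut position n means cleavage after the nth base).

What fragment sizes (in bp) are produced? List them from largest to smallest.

754, 656, 227 bp

Circular molecule, 3 cuts → 3 fragments:
  515 − 288 = 227 bp
  1171 − 515 = 656 bp
  wrap: 1637 − 1171 + 288 = 754 bp
Sorted largest to smallest: 754, 656, 227 bp.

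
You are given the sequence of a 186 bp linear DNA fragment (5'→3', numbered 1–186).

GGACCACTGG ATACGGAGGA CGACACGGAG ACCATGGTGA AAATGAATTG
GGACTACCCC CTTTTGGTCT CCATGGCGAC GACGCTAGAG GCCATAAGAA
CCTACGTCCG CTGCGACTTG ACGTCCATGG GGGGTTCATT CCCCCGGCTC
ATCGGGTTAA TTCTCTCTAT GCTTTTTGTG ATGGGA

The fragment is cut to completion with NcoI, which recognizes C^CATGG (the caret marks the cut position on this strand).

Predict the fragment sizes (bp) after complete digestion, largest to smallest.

NcoI sites (CCATGG) start at positions 32, 71, 125.
NcoI cuts after the first base of each site, so after positions 32, 71, 125.
Linear molecule, 3 cuts → 4 fragments:
  1–32 → 32 bp
  33–71 → 39 bp
  72–125 → 54 bp
  126–186 → 61 bp
Sorted largest to smallest: 61, 54, 39, 32 bp.

61, 54, 39, 32 bp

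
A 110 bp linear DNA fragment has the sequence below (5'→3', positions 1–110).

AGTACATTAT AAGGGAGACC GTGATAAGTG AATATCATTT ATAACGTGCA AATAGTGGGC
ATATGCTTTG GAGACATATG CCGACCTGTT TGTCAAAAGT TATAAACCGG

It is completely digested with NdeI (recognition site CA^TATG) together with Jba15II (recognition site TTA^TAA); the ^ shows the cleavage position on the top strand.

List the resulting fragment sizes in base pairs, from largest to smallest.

32, 26, 20, 15, 9, 8 bp

NdeI sites (CATATG) start at positions 60, 75.
NdeI cuts after base 2 of each site, so after positions 61, 76.
Jba15II sites (TTATAA) start at positions 7, 39, 100.
Jba15II cuts after base 3 of each site, so after positions 9, 41, 102.
Combined cut positions: 9, 41, 61, 76, 102.
Linear molecule, 5 cuts → 6 fragments:
  1–9 → 9 bp
  10–41 → 32 bp
  42–61 → 20 bp
  62–76 → 15 bp
  77–102 → 26 bp
  103–110 → 8 bp
Sorted largest to smallest: 32, 26, 20, 15, 9, 8 bp.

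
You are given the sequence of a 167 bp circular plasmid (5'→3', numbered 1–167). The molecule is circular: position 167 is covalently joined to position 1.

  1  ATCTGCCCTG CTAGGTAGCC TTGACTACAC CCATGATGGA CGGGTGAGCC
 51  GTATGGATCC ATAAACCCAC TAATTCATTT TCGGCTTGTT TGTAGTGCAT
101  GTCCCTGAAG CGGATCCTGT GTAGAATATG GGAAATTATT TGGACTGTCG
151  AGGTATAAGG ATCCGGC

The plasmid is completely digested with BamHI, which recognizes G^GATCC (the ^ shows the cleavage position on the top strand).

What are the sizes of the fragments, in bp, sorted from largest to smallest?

63, 57, 47 bp

BamHI sites (GGATCC) start at positions 55, 112, 159.
BamHI cuts after the first base of each site, so after positions 55, 112, 159.
Circular molecule, 3 cuts → 3 fragments:
  56–112 → 57 bp
  113–159 → 47 bp
  160–167 then 1–55 → 8 + 55 = 63 bp
Sorted largest to smallest: 63, 57, 47 bp.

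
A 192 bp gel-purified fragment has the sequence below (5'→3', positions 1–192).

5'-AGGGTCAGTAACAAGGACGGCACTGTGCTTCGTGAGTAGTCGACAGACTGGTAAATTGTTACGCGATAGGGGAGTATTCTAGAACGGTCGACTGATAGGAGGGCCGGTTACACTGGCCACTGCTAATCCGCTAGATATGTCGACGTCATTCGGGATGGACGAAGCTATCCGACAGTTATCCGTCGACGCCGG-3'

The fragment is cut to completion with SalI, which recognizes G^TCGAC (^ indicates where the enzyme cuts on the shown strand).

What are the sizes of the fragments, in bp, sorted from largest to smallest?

52, 48, 43, 39, 10 bp

SalI sites (GTCGAC) start at positions 39, 87, 139, 182.
SalI cuts after the first base of each site, so after positions 39, 87, 139, 182.
Linear molecule, 4 cuts → 5 fragments:
  1–39 → 39 bp
  40–87 → 48 bp
  88–139 → 52 bp
  140–182 → 43 bp
  183–192 → 10 bp
Sorted largest to smallest: 52, 48, 43, 39, 10 bp.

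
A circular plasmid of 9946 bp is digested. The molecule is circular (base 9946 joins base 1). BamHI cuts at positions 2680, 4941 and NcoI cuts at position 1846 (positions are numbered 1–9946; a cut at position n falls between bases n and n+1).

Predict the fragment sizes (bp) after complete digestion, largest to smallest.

6851, 2261, 834 bp

Combined cut positions (sorted): 1846, 2680, 4941.
Circular molecule, 3 cuts → 3 fragments:
  2680 − 1846 = 834 bp
  4941 − 2680 = 2261 bp
  wrap: 9946 − 4941 + 1846 = 6851 bp
Sorted largest to smallest: 6851, 2261, 834 bp.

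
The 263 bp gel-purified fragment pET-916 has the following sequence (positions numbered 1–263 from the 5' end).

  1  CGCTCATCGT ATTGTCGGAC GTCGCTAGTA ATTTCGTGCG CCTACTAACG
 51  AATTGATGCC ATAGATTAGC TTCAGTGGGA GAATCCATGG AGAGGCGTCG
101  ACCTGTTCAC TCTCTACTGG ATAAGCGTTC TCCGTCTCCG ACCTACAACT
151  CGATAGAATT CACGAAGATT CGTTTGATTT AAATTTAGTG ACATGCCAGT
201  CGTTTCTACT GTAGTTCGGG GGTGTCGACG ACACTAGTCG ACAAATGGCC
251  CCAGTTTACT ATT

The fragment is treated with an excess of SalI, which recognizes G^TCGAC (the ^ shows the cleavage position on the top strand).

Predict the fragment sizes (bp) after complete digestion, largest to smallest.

SalI sites (GTCGAC) start at positions 97, 224, 237.
SalI cuts after the first base of each site, so after positions 97, 224, 237.
Linear molecule, 3 cuts → 4 fragments:
  1–97 → 97 bp
  98–224 → 127 bp
  225–237 → 13 bp
  238–263 → 26 bp
Sorted largest to smallest: 127, 97, 26, 13 bp.

127, 97, 26, 13 bp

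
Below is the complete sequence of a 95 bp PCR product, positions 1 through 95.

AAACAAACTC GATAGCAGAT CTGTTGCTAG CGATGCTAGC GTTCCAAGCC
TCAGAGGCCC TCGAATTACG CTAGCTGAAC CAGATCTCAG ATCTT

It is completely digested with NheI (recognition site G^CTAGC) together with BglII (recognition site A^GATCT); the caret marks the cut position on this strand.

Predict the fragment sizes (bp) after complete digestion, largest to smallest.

35, 17, 12, 9, 9, 7, 6 bp

NheI sites (GCTAGC) start at positions 26, 35, 70.
NheI cuts after the first base of each site, so after positions 26, 35, 70.
BglII sites (AGATCT) start at positions 17, 82, 89.
BglII cuts after the first base of each site, so after positions 17, 82, 89.
Combined cut positions: 17, 26, 35, 70, 82, 89.
Linear molecule, 6 cuts → 7 fragments:
  1–17 → 17 bp
  18–26 → 9 bp
  27–35 → 9 bp
  36–70 → 35 bp
  71–82 → 12 bp
  83–89 → 7 bp
  90–95 → 6 bp
Sorted largest to smallest: 35, 17, 12, 9, 9, 7, 6 bp.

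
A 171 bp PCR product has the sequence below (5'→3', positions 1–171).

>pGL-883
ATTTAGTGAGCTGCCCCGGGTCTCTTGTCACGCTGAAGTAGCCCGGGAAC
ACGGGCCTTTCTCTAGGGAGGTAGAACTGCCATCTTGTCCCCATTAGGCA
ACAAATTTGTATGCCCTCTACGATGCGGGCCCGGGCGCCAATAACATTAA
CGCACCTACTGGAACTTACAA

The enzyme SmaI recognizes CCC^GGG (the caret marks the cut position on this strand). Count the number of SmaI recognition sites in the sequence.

3

CCCGGG occurs starting at positions 15, 42, 130.
SmaI cuts at 3 sites.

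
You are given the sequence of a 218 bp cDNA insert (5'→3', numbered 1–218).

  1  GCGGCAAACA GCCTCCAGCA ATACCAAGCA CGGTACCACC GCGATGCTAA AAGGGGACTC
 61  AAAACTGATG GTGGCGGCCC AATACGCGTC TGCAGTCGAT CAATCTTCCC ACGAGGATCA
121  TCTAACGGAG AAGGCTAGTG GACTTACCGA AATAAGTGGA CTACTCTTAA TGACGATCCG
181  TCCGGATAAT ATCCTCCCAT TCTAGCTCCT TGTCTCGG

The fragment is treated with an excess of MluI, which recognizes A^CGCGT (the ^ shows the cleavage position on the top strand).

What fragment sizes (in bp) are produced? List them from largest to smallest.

The MluI site (ACGCGT) starts at position 84.
MluI cuts after the first base of each site, so after position 84.
Linear molecule, 1 cut → 2 fragments:
  1–84 → 84 bp
  85–218 → 134 bp
Sorted largest to smallest: 134, 84 bp.

134, 84 bp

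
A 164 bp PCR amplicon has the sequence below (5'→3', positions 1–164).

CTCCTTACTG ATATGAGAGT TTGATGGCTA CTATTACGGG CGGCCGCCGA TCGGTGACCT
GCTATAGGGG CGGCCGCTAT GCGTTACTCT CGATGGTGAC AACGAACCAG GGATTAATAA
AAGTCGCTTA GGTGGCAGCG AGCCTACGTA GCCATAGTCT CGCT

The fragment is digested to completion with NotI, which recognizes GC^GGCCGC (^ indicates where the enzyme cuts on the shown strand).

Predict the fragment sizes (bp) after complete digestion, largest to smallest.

93, 41, 30 bp

NotI sites (GCGGCCGC) start at positions 40, 70.
NotI cuts after base 2 of each site, so after positions 41, 71.
Linear molecule, 2 cuts → 3 fragments:
  1–41 → 41 bp
  42–71 → 30 bp
  72–164 → 93 bp
Sorted largest to smallest: 93, 41, 30 bp.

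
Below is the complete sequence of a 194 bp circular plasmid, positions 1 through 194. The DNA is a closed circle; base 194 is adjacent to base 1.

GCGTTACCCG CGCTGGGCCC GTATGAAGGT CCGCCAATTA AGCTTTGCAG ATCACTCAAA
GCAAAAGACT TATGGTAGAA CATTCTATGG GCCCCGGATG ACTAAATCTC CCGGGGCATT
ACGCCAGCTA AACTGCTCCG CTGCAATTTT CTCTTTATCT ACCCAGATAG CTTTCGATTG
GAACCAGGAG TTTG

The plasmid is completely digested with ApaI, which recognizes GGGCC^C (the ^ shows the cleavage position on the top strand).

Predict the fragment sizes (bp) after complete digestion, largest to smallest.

ApaI sites (GGGCCC) start at positions 15, 89.
ApaI cuts after base 5 of each site (before the last base), so after positions 19, 93.
Circular molecule, 2 cuts → 2 fragments:
  20–93 → 74 bp
  94–194 then 1–19 → 101 + 19 = 120 bp
Sorted largest to smallest: 120, 74 bp.

120, 74 bp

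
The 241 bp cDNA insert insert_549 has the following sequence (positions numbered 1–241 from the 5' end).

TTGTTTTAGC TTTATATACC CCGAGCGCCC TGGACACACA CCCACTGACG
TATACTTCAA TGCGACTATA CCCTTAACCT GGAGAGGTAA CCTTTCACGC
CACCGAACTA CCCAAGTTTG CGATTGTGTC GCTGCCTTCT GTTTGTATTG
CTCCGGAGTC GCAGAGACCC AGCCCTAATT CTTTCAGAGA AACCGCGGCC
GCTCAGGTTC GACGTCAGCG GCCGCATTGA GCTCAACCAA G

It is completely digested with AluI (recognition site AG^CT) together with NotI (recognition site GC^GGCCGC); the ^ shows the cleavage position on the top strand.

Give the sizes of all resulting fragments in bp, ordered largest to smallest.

187, 23, 12, 10, 9 bp

AluI sites (AGCT) start at positions 8, 230.
AluI cuts after base 2 of each site, so after positions 9, 231.
NotI sites (GCGGCCGC) start at positions 195, 218.
NotI cuts after base 2 of each site, so after positions 196, 219.
Combined cut positions: 9, 196, 219, 231.
Linear molecule, 4 cuts → 5 fragments:
  1–9 → 9 bp
  10–196 → 187 bp
  197–219 → 23 bp
  220–231 → 12 bp
  232–241 → 10 bp
Sorted largest to smallest: 187, 23, 12, 10, 9 bp.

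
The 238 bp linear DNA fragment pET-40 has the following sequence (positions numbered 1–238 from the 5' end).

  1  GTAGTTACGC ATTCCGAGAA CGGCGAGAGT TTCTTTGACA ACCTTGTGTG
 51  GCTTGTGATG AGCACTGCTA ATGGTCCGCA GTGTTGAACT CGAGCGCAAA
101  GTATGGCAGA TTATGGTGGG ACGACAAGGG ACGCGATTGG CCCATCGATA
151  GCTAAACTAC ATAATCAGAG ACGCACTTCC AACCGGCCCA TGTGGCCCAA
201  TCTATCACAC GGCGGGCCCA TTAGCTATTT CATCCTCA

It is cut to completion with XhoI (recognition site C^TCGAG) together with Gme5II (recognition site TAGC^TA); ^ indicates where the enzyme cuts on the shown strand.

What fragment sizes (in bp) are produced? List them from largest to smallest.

89, 73, 63, 13 bp

The XhoI site (CTCGAG) starts at position 89.
XhoI cuts after the first base of each site, so after position 89.
Gme5II sites (TAGCTA) start at positions 149, 222.
Gme5II cuts after base 4 of each site, so after positions 152, 225.
Combined cut positions: 89, 152, 225.
Linear molecule, 3 cuts → 4 fragments:
  1–89 → 89 bp
  90–152 → 63 bp
  153–225 → 73 bp
  226–238 → 13 bp
Sorted largest to smallest: 89, 73, 63, 13 bp.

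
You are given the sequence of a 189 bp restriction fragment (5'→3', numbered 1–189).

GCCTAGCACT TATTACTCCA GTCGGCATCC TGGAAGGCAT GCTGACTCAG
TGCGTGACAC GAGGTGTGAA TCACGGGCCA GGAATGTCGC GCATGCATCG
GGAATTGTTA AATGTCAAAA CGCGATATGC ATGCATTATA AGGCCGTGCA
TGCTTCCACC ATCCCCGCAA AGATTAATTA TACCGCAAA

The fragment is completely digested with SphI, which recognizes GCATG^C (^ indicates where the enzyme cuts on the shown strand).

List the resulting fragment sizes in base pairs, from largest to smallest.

SphI sites (GCATGC) start at positions 37, 91, 129, 148.
SphI cuts after base 5 of each site (before the last base), so after positions 41, 95, 133, 152.
Linear molecule, 4 cuts → 5 fragments:
  1–41 → 41 bp
  42–95 → 54 bp
  96–133 → 38 bp
  134–152 → 19 bp
  153–189 → 37 bp
Sorted largest to smallest: 54, 41, 38, 37, 19 bp.

54, 41, 38, 37, 19 bp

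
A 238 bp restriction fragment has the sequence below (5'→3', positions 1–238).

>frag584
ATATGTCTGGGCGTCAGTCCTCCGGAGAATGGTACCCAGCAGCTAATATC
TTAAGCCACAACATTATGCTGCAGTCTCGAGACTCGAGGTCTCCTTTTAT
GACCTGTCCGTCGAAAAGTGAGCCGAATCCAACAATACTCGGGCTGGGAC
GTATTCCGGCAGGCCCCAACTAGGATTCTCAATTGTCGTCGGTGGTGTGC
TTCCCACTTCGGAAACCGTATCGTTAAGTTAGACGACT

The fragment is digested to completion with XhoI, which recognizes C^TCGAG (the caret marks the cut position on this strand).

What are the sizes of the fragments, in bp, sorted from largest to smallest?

155, 76, 7 bp

XhoI sites (CTCGAG) start at positions 76, 83.
XhoI cuts after the first base of each site, so after positions 76, 83.
Linear molecule, 2 cuts → 3 fragments:
  1–76 → 76 bp
  77–83 → 7 bp
  84–238 → 155 bp
Sorted largest to smallest: 155, 76, 7 bp.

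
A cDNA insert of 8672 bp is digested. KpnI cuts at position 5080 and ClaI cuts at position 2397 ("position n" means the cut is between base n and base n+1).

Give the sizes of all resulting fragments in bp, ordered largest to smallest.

Combined cut positions (sorted): 2397, 5080.
Linear molecule, 2 cuts → 3 fragments:
  2397 − 0 = 2397 bp
  5080 − 2397 = 2683 bp
  8672 − 5080 = 3592 bp
Sorted largest to smallest: 3592, 2683, 2397 bp.

3592, 2683, 2397 bp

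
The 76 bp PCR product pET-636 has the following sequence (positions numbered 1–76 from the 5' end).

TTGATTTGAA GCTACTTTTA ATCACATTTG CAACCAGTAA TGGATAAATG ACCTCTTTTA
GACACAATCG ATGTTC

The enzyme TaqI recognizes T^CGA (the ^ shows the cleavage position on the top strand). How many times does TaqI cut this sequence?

TCGA occurs starting at position 68.
TaqI cuts at 1 site.

1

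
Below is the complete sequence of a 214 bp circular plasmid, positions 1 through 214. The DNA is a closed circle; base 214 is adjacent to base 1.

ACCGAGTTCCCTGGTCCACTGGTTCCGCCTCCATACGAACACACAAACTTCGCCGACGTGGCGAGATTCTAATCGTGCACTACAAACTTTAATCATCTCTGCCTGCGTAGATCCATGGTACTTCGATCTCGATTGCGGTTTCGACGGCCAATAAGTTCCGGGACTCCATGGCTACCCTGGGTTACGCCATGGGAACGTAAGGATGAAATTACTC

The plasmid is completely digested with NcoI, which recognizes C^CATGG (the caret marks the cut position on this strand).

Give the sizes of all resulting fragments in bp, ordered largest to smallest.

140, 53, 21 bp

NcoI sites (CCATGG) start at positions 113, 166, 187.
NcoI cuts after the first base of each site, so after positions 113, 166, 187.
Circular molecule, 3 cuts → 3 fragments:
  114–166 → 53 bp
  167–187 → 21 bp
  188–214 then 1–113 → 27 + 113 = 140 bp
Sorted largest to smallest: 140, 53, 21 bp.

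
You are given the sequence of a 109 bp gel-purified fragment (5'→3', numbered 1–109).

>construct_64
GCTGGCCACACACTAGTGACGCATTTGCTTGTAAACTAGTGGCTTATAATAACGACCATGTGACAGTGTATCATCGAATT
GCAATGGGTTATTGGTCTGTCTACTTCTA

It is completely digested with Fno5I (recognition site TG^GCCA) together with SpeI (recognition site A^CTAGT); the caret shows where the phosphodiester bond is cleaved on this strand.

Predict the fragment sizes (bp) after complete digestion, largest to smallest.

The Fno5I site (TGGCCA) starts at position 3.
Fno5I cuts after base 2 of each site, so after position 4.
SpeI sites (ACTAGT) start at positions 12, 35.
SpeI cuts after the first base of each site, so after positions 12, 35.
Combined cut positions: 4, 12, 35.
Linear molecule, 3 cuts → 4 fragments:
  1–4 → 4 bp
  5–12 → 8 bp
  13–35 → 23 bp
  36–109 → 74 bp
Sorted largest to smallest: 74, 23, 8, 4 bp.

74, 23, 8, 4 bp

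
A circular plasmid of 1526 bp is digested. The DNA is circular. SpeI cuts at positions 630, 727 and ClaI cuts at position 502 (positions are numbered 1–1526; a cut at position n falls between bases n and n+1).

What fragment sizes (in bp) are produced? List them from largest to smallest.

Combined cut positions (sorted): 502, 630, 727.
Circular molecule, 3 cuts → 3 fragments:
  630 − 502 = 128 bp
  727 − 630 = 97 bp
  wrap: 1526 − 727 + 502 = 1301 bp
Sorted largest to smallest: 1301, 128, 97 bp.

1301, 128, 97 bp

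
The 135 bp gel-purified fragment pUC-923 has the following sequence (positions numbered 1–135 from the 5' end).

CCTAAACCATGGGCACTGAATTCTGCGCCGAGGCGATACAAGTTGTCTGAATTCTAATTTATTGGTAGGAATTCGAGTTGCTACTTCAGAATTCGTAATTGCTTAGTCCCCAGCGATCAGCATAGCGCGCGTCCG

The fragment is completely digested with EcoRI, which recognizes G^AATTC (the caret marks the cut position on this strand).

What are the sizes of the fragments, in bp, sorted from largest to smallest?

EcoRI sites (GAATTC) start at positions 18, 49, 69, 89.
EcoRI cuts after the first base of each site, so after positions 18, 49, 69, 89.
Linear molecule, 4 cuts → 5 fragments:
  1–18 → 18 bp
  19–49 → 31 bp
  50–69 → 20 bp
  70–89 → 20 bp
  90–135 → 46 bp
Sorted largest to smallest: 46, 31, 20, 20, 18 bp.

46, 31, 20, 20, 18 bp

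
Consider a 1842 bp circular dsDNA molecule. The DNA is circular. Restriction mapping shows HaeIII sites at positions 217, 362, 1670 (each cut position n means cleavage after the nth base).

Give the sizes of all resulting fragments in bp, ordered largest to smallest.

Circular molecule, 3 cuts → 3 fragments:
  362 − 217 = 145 bp
  1670 − 362 = 1308 bp
  wrap: 1842 − 1670 + 217 = 389 bp
Sorted largest to smallest: 1308, 389, 145 bp.

1308, 389, 145 bp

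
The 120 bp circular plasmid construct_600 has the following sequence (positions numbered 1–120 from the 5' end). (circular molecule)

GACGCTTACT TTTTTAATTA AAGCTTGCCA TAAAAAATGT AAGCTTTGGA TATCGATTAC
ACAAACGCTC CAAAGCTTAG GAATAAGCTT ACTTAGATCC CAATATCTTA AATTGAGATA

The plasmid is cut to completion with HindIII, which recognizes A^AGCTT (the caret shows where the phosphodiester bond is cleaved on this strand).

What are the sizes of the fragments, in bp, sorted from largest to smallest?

56, 32, 20, 12 bp

HindIII sites (AAGCTT) start at positions 21, 41, 73, 85.
HindIII cuts after the first base of each site, so after positions 21, 41, 73, 85.
Circular molecule, 4 cuts → 4 fragments:
  22–41 → 20 bp
  42–73 → 32 bp
  74–85 → 12 bp
  86–120 then 1–21 → 35 + 21 = 56 bp
Sorted largest to smallest: 56, 32, 20, 12 bp.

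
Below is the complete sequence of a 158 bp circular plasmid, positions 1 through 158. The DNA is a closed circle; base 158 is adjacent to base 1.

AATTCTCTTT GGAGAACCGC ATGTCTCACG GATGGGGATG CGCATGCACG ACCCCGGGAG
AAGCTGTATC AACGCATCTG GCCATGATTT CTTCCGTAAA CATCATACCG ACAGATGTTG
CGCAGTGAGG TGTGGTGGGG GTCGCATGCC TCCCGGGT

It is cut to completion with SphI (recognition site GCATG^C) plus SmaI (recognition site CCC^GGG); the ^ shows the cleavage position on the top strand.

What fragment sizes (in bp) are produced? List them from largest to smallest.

93, 50, 9, 6 bp

SphI sites (GCATGC) start at positions 42, 144.
SphI cuts after base 5 of each site (before the last base), so after positions 46, 148.
SmaI sites (CCCGGG) start at positions 53, 152.
SmaI cuts after base 3 of each site, so after positions 55, 154.
Combined cut positions: 46, 55, 148, 154.
Circular molecule, 4 cuts → 4 fragments:
  47–55 → 9 bp
  56–148 → 93 bp
  149–154 → 6 bp
  155–158 then 1–46 → 4 + 46 = 50 bp
Sorted largest to smallest: 93, 50, 9, 6 bp.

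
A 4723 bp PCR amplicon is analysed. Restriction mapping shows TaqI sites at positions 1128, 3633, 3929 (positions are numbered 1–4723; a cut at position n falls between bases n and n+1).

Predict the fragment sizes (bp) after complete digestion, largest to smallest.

2505, 1128, 794, 296 bp

Linear molecule, 3 cuts → 4 fragments:
  1128 − 0 = 1128 bp
  3633 − 1128 = 2505 bp
  3929 − 3633 = 296 bp
  4723 − 3929 = 794 bp
Sorted largest to smallest: 2505, 1128, 794, 296 bp.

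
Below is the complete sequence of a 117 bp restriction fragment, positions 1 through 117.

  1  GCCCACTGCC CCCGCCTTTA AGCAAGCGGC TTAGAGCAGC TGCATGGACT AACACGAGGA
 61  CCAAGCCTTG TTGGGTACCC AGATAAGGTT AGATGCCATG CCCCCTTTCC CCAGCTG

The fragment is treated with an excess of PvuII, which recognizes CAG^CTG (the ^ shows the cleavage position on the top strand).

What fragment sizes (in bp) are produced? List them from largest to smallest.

PvuII sites (CAGCTG) start at positions 37, 112.
PvuII cuts after base 3 of each site, so after positions 39, 114.
Linear molecule, 2 cuts → 3 fragments:
  1–39 → 39 bp
  40–114 → 75 bp
  115–117 → 3 bp
Sorted largest to smallest: 75, 39, 3 bp.

75, 39, 3 bp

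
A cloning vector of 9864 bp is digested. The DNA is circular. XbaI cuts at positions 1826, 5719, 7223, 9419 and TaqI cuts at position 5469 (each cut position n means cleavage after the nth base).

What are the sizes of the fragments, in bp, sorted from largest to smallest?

Combined cut positions (sorted): 1826, 5469, 5719, 7223, 9419.
Circular molecule, 5 cuts → 5 fragments:
  5469 − 1826 = 3643 bp
  5719 − 5469 = 250 bp
  7223 − 5719 = 1504 bp
  9419 − 7223 = 2196 bp
  wrap: 9864 − 9419 + 1826 = 2271 bp
Sorted largest to smallest: 3643, 2271, 2196, 1504, 250 bp.

3643, 2271, 2196, 1504, 250 bp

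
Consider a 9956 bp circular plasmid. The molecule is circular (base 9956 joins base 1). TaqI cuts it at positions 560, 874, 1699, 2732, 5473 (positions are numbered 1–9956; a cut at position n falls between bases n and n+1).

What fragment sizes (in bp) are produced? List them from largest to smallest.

5043, 2741, 1033, 825, 314 bp

Circular molecule, 5 cuts → 5 fragments:
  874 − 560 = 314 bp
  1699 − 874 = 825 bp
  2732 − 1699 = 1033 bp
  5473 − 2732 = 2741 bp
  wrap: 9956 − 5473 + 560 = 5043 bp
Sorted largest to smallest: 5043, 2741, 1033, 825, 314 bp.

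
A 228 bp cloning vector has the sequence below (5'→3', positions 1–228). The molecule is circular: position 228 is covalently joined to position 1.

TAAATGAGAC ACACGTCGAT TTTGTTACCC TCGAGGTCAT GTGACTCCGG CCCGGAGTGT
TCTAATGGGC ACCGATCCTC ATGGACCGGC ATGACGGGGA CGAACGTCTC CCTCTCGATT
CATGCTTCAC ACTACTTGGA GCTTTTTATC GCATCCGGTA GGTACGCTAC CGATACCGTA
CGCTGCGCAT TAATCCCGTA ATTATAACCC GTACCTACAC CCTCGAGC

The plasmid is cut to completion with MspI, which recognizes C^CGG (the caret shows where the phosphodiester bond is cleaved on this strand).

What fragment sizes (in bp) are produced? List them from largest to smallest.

120, 69, 34, 5 bp

MspI sites (CCGG) start at positions 47, 52, 86, 155.
MspI cuts after the first base of each site, so after positions 47, 52, 86, 155.
Circular molecule, 4 cuts → 4 fragments:
  48–52 → 5 bp
  53–86 → 34 bp
  87–155 → 69 bp
  156–228 then 1–47 → 73 + 47 = 120 bp
Sorted largest to smallest: 120, 69, 34, 5 bp.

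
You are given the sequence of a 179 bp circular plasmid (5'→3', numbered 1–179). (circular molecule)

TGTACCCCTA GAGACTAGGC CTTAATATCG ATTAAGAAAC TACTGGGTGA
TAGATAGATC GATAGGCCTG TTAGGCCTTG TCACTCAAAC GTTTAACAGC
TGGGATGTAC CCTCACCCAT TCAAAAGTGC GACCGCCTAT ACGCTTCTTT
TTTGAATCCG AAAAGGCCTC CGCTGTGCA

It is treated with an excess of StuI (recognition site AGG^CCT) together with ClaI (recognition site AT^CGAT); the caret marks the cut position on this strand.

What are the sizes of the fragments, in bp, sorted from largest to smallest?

StuI sites (AGGCCT) start at positions 17, 64, 73, 164.
StuI cuts after base 3 of each site, so after positions 19, 66, 75, 166.
ClaI sites (ATCGAT) start at positions 27, 58.
ClaI cuts after base 2 of each site, so after positions 28, 59.
Combined cut positions: 19, 28, 59, 66, 75, 166.
Circular molecule, 6 cuts → 6 fragments:
  20–28 → 9 bp
  29–59 → 31 bp
  60–66 → 7 bp
  67–75 → 9 bp
  76–166 → 91 bp
  167–179 then 1–19 → 13 + 19 = 32 bp
Sorted largest to smallest: 91, 32, 31, 9, 9, 7 bp.

91, 32, 31, 9, 9, 7 bp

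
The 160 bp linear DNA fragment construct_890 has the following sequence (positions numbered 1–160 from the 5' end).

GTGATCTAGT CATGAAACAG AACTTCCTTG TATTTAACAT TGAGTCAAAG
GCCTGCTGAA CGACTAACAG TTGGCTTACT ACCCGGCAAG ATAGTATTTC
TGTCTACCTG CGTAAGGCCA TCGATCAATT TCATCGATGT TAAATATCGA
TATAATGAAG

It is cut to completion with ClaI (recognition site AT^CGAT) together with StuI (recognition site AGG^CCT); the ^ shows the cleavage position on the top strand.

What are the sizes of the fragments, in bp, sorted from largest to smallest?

70, 51, 13, 13, 13 bp

ClaI sites (ATCGAT) start at positions 120, 133, 146.
ClaI cuts after base 2 of each site, so after positions 121, 134, 147.
The StuI site (AGGCCT) starts at position 49.
StuI cuts after base 3 of each site, so after position 51.
Combined cut positions: 51, 121, 134, 147.
Linear molecule, 4 cuts → 5 fragments:
  1–51 → 51 bp
  52–121 → 70 bp
  122–134 → 13 bp
  135–147 → 13 bp
  148–160 → 13 bp
Sorted largest to smallest: 70, 51, 13, 13, 13 bp.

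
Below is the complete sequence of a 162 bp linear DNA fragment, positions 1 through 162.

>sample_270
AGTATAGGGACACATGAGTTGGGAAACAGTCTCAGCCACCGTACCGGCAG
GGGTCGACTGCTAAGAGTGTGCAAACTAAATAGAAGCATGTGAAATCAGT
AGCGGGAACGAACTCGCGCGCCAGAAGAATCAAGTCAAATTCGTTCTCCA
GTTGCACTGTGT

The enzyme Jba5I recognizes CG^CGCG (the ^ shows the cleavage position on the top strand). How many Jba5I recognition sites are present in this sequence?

1

CGCGCG occurs starting at position 115.
Jba5I cuts at 1 site.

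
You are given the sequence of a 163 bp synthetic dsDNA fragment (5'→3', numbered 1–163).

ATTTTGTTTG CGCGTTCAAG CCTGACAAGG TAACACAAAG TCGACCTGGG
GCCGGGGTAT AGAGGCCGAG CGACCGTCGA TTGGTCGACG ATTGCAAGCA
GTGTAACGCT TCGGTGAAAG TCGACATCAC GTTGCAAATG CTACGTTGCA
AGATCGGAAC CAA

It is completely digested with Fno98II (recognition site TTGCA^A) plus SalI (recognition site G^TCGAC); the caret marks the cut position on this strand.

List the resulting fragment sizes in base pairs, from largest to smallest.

44, 40, 24, 16, 14, 13, 12 bp

Fno98II sites (TTGCAA) start at positions 92, 132, 146.
Fno98II cuts after base 5 of each site (before the last base), so after positions 96, 136, 150.
SalI sites (GTCGAC) start at positions 40, 84, 120.
SalI cuts after the first base of each site, so after positions 40, 84, 120.
Combined cut positions: 40, 84, 96, 120, 136, 150.
Linear molecule, 6 cuts → 7 fragments:
  1–40 → 40 bp
  41–84 → 44 bp
  85–96 → 12 bp
  97–120 → 24 bp
  121–136 → 16 bp
  137–150 → 14 bp
  151–163 → 13 bp
Sorted largest to smallest: 44, 40, 24, 16, 14, 13, 12 bp.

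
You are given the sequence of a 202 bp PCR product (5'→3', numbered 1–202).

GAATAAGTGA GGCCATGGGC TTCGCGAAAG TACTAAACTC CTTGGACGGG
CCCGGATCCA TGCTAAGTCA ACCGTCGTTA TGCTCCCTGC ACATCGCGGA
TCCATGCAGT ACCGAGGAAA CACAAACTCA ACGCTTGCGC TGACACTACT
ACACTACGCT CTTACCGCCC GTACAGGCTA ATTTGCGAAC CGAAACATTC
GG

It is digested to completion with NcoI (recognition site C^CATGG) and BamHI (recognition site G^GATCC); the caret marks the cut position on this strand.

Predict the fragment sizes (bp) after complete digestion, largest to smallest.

104, 44, 41, 13 bp

The NcoI site (CCATGG) starts at position 13.
NcoI cuts after the first base of each site, so after position 13.
BamHI sites (GGATCC) start at positions 54, 98.
BamHI cuts after the first base of each site, so after positions 54, 98.
Combined cut positions: 13, 54, 98.
Linear molecule, 3 cuts → 4 fragments:
  1–13 → 13 bp
  14–54 → 41 bp
  55–98 → 44 bp
  99–202 → 104 bp
Sorted largest to smallest: 104, 44, 41, 13 bp.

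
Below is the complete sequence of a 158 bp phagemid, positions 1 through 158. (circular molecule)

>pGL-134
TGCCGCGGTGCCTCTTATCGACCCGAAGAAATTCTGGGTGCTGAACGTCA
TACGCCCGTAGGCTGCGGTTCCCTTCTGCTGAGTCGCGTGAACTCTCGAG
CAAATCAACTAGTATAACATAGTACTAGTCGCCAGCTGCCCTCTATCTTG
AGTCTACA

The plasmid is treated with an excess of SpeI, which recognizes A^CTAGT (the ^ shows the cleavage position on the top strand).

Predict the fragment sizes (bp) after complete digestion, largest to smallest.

142, 16 bp

SpeI sites (ACTAGT) start at positions 108, 124.
SpeI cuts after the first base of each site, so after positions 108, 124.
Circular molecule, 2 cuts → 2 fragments:
  109–124 → 16 bp
  125–158 then 1–108 → 34 + 108 = 142 bp
Sorted largest to smallest: 142, 16 bp.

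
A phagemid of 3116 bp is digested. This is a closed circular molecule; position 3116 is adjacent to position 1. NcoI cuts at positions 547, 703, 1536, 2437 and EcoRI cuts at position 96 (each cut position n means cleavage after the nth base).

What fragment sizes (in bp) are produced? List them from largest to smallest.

Combined cut positions (sorted): 96, 547, 703, 1536, 2437.
Circular molecule, 5 cuts → 5 fragments:
  547 − 96 = 451 bp
  703 − 547 = 156 bp
  1536 − 703 = 833 bp
  2437 − 1536 = 901 bp
  wrap: 3116 − 2437 + 96 = 775 bp
Sorted largest to smallest: 901, 833, 775, 451, 156 bp.

901, 833, 775, 451, 156 bp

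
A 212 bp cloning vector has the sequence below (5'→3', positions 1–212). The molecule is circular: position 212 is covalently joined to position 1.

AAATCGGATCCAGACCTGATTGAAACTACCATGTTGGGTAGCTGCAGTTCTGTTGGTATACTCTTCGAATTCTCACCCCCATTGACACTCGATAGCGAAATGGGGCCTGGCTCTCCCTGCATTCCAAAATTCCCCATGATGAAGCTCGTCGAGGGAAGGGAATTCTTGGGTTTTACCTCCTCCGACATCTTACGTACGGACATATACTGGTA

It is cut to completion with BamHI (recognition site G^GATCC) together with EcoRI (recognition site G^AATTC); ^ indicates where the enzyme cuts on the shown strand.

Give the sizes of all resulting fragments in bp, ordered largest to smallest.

93, 61, 58 bp

The BamHI site (GGATCC) starts at position 6.
BamHI cuts after the first base of each site, so after position 6.
EcoRI sites (GAATTC) start at positions 67, 160.
EcoRI cuts after the first base of each site, so after positions 67, 160.
Combined cut positions: 6, 67, 160.
Circular molecule, 3 cuts → 3 fragments:
  7–67 → 61 bp
  68–160 → 93 bp
  161–212 then 1–6 → 52 + 6 = 58 bp
Sorted largest to smallest: 93, 61, 58 bp.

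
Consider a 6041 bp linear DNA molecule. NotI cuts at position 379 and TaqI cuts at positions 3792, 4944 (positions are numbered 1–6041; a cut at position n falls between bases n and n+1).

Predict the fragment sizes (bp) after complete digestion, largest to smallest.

Combined cut positions (sorted): 379, 3792, 4944.
Linear molecule, 3 cuts → 4 fragments:
  379 − 0 = 379 bp
  3792 − 379 = 3413 bp
  4944 − 3792 = 1152 bp
  6041 − 4944 = 1097 bp
Sorted largest to smallest: 3413, 1152, 1097, 379 bp.

3413, 1152, 1097, 379 bp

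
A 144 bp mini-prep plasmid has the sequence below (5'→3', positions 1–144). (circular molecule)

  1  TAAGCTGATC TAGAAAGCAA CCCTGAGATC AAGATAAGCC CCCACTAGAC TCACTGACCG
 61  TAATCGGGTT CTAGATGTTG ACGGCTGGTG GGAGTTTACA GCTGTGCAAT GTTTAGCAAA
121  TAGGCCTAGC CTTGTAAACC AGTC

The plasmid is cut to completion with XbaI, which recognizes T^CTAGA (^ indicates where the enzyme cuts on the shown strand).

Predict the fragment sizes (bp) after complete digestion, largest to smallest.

XbaI sites (TCTAGA) start at positions 9, 70.
XbaI cuts after the first base of each site, so after positions 9, 70.
Circular molecule, 2 cuts → 2 fragments:
  10–70 → 61 bp
  71–144 then 1–9 → 74 + 9 = 83 bp
Sorted largest to smallest: 83, 61 bp.

83, 61 bp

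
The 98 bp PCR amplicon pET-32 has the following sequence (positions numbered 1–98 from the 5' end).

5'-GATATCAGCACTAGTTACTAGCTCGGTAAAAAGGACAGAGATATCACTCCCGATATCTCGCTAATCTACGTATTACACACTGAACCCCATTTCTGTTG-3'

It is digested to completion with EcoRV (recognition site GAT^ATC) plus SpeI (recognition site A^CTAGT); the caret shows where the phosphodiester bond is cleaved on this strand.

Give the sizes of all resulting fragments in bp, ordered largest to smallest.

44, 32, 12, 7, 3 bp

EcoRV sites (GATATC) start at positions 1, 40, 52.
EcoRV cuts after base 3 of each site, so after positions 3, 42, 54.
The SpeI site (ACTAGT) starts at position 10.
SpeI cuts after the first base of each site, so after position 10.
Combined cut positions: 3, 10, 42, 54.
Linear molecule, 4 cuts → 5 fragments:
  1–3 → 3 bp
  4–10 → 7 bp
  11–42 → 32 bp
  43–54 → 12 bp
  55–98 → 44 bp
Sorted largest to smallest: 44, 32, 12, 7, 3 bp.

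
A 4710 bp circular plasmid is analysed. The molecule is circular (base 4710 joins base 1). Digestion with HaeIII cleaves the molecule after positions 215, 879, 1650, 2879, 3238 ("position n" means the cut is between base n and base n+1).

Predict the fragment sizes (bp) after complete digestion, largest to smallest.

1687, 1229, 771, 664, 359 bp

Circular molecule, 5 cuts → 5 fragments:
  879 − 215 = 664 bp
  1650 − 879 = 771 bp
  2879 − 1650 = 1229 bp
  3238 − 2879 = 359 bp
  wrap: 4710 − 3238 + 215 = 1687 bp
Sorted largest to smallest: 1687, 1229, 771, 664, 359 bp.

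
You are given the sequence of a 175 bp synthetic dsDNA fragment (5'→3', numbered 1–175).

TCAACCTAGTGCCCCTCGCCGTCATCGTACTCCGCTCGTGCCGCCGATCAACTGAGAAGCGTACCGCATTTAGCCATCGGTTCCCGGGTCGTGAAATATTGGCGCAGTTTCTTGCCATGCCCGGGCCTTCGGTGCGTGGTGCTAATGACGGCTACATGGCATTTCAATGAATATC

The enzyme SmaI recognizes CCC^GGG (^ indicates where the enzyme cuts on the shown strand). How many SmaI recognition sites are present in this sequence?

CCCGGG occurs starting at positions 83, 120.
SmaI cuts at 2 sites.

2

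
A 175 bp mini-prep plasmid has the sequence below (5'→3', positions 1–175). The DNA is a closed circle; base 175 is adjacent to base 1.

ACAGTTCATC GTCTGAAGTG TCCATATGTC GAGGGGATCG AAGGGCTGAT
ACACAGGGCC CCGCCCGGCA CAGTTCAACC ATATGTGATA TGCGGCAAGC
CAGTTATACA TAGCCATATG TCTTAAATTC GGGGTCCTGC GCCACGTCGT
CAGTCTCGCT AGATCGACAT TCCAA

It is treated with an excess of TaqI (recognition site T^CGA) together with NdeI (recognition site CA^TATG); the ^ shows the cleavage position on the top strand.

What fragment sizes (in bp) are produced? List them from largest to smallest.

TaqI sites (TCGA) start at positions 29, 38, 164.
TaqI cuts after the first base of each site, so after positions 29, 38, 164.
NdeI sites (CATATG) start at positions 23, 80, 115.
NdeI cuts after base 2 of each site, so after positions 24, 81, 116.
Combined cut positions: 24, 29, 38, 81, 116, 164.
Circular molecule, 6 cuts → 6 fragments:
  25–29 → 5 bp
  30–38 → 9 bp
  39–81 → 43 bp
  82–116 → 35 bp
  117–164 → 48 bp
  165–175 then 1–24 → 11 + 24 = 35 bp
Sorted largest to smallest: 48, 43, 35, 35, 9, 5 bp.

48, 43, 35, 35, 9, 5 bp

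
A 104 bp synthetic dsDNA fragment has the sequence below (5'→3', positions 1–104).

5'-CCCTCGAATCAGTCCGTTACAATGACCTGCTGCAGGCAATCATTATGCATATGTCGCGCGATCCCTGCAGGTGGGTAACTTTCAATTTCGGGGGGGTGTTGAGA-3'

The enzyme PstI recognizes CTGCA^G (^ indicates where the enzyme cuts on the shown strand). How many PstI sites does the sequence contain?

2

CTGCAG occurs starting at positions 30, 65.
PstI cuts at 2 sites.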